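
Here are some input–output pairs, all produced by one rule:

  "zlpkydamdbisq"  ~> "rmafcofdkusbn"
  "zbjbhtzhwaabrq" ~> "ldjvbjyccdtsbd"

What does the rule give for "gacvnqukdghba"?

The transformation: shift every letter 2 places forward in the alphabet (wrapping around), then move the first 2 characters to the end (rotate left by 2).
Starting from "gacvnqukdghba": after the first operation, "icexpswmfijdc"; after the second, "expswmfijdcic".

expswmfijdcic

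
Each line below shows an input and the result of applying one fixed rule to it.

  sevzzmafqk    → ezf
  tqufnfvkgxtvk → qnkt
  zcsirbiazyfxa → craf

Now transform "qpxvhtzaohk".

In each case the input is transformed by: keep one character in every 3, starting at position 2 (positions 2nd, 5th, 8th, ...).
"qpxvhtzaohk" → "phak".

phak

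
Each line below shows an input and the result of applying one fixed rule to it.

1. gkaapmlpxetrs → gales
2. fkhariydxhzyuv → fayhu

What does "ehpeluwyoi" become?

eewi

Looking at the pairs, the operation is to keep one character in every 3, starting at position 1 (positions 1st, 4th, 7th, ...).
Applying that to "ehpeluwyoi" gives "eewi".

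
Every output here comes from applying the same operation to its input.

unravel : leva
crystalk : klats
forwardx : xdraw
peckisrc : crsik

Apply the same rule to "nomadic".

Looking at the pairs, the operation is to reverse the string, then delete the last 3 characters.
Working it through for "nomadic": intermediate "cidamon", final "cida".

cida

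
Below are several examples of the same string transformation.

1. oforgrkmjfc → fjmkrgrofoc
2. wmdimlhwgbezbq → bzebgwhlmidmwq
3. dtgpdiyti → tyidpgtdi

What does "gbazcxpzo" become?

Looking at the pairs, the operation is to reverse the string, then move the first character to the end.
So "gbazcxpzo" becomes "zpxczabgo".

zpxczabgo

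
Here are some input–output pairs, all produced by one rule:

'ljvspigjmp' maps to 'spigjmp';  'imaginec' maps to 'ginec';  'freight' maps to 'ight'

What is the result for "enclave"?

lave

The rule is to delete the first 3 characters.
"enclave" → "lave".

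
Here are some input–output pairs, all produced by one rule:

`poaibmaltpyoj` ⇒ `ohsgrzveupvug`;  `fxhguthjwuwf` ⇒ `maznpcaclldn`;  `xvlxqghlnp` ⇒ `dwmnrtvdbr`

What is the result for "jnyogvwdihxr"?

The transformation: move the first 3 characters to the end (rotate left by 3), then shift every letter 6 places forward in the alphabet (wrapping around).
"jnyogvwdihxr" → "ogvwdihxrjny" → "umbcjondxpte".

umbcjondxpte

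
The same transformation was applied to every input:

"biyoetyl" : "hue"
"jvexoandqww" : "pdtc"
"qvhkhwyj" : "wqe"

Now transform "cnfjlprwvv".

ipxb

What's happening: keep one character in every 3, starting at position 1 (positions 1st, 4th, 7th, ...), then shift every letter 6 places forward in the alphabet (wrapping around).
On "cnfjlprwvv": the first step gives "cjrv", and the second then gives "ipxb".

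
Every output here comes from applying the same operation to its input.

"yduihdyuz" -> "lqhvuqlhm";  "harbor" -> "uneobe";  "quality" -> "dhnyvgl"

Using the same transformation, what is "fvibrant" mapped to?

sivoenag

The pattern: shift every letter 13 places forward in the alphabet (wrapping around) — i.e. ROT13.
For "fvibrant" the result is "sivoenag".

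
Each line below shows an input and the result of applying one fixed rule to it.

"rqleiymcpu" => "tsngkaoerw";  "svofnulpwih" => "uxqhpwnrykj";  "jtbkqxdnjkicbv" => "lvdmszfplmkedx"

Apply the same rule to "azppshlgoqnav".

cbrrujniqspcx

In each case the input is transformed by: shift every letter 2 places forward in the alphabet (wrapping around).
On "azppshlgoqnav" that produces "cbrrujniqspcx".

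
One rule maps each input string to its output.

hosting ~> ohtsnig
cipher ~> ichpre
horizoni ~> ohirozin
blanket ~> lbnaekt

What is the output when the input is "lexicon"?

elixocn

The rule is to swap each adjacent pair of characters (1↔2, 3↔4, ...).
For "lexicon" the result is "elixocn".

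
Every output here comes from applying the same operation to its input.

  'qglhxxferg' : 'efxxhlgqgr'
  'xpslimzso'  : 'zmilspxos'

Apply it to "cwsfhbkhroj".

rhkbhfswcjo

In each case the input is transformed by: reverse the string, then move the first 2 characters to the end (rotate left by 2).
On "cwsfhbkhroj": the first step gives "jorhkbhfswc", and the second then gives "rhkbhfswcjo".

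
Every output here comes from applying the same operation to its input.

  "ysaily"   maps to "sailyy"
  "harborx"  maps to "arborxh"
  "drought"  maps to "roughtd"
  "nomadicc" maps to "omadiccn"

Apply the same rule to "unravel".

nravelu

Each output is the input with this applied: move the first character to the end.
Doing the same to "unravel": "nravelu".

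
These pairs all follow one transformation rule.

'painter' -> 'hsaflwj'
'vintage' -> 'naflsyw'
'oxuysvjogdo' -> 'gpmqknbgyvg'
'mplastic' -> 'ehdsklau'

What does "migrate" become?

eayjslw

The rule is to shift every letter 8 places backward in the alphabet (wrapping around).
Doing the same to "migrate": "eayjslw".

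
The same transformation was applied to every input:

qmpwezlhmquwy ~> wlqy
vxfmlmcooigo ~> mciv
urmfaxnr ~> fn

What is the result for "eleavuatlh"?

aah

Each output is the input with this applied: move the first character to the end, then keep one character in every 3, starting at position 3 (positions 3rd, 6th, 9th, ...).
So "eleavuatlh" becomes "aah".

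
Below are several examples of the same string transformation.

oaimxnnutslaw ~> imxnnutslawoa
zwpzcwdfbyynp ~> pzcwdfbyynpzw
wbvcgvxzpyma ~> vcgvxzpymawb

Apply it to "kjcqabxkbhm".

cqabxkbhmkj

In each case the input is transformed by: move the first 2 characters to the end (rotate left by 2).
For "kjcqabxkbhm" the result is "cqabxkbhmkj".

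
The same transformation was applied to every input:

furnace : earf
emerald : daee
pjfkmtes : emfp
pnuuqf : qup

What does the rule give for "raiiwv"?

wir

Each output is the input with this applied: keep every other character starting from the first (positions 1st, 3rd, 5th, ...), then reverse the string.
For "raiiwv", step one produces "riw"; step two turns that into "wir".
(Check on "pnuuqf": → "puq" → "qup" ✓)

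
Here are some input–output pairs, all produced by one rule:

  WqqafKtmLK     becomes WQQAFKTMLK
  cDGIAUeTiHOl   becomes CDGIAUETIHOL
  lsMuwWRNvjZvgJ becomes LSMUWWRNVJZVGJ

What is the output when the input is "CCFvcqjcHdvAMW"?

CCFVCQJCHDVAMW

In each case the input is transformed by: convert every letter to uppercase.
For "CCFvcqjcHdvAMW" the result is "CCFVCQJCHDVAMW".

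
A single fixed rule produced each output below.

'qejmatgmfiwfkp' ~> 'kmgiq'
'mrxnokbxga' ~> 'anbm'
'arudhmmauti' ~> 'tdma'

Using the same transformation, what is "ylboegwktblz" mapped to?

Looking at the pairs, the operation is to keep one character in every 3, starting at position 1 (positions 1st, 4th, 7th, ...), then swap the first and last characters.
"ylboegwktblz" → "yowb" → "bowy".

bowy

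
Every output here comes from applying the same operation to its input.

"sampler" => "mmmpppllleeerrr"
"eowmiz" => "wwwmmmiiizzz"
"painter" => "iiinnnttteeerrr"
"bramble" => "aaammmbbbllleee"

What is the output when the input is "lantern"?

nnnttteeerrrnnn

Looking at the pairs, the operation is to delete the first 2 characters, then repeat every character 3 times.
Starting from "lantern": after the first operation, "ntern"; after the second, "nnnttteeerrrnnn".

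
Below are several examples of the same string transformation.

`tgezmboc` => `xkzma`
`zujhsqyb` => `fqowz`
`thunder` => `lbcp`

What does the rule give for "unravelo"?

What's happening: shift every letter 2 places backward in the alphabet (wrapping around), then delete the first 3 characters.
Working it through for "unravelo": intermediate "slpytcjm", final "ytcjm".
(Check on "zujhsqyb": → "xshfqowz" → "fqowz" ✓)

ytcjm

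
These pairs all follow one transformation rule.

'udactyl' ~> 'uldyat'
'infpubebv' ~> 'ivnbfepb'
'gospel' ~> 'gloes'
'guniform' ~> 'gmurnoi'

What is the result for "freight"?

What's happening: take characters alternately from the front and the back (1st, last, 2nd, 2nd-last, ...), then delete the last character.
Starting from "freight": after the first operation, "ftrhegi"; after the second, "ftrheg".

ftrheg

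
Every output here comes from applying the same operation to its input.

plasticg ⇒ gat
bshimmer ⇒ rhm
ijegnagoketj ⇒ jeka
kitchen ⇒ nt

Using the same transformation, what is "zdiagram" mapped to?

Each output is the input with this applied: take characters alternately from the front and the back (1st, last, 2nd, 2nd-last, ...), then keep one character in every 3, starting at position 2 (positions 2nd, 5th, 8th, ...).
On "zdiagram": the first step gives "zmdairag", and the second then gives "mig".
(Check on "bshimmer": → "brsehmim" → "rhm" ✓)

mig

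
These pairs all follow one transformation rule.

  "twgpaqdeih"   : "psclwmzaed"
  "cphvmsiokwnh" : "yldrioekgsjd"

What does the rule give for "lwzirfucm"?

hsvenbqyi

The rule is to shift every letter 4 places backward in the alphabet (wrapping around).
Applying that to "lwzirfucm" gives "hsvenbqyi".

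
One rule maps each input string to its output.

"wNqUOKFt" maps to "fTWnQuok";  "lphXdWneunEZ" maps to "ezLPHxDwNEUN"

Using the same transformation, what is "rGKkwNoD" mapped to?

OdRgkKWn

Rule — move the last 2 characters to the front (rotate right by 2), then flip the case of every letter.
Applying both steps to "rGKkwNoD": "oDrGKkwN", then "OdRgkKWn".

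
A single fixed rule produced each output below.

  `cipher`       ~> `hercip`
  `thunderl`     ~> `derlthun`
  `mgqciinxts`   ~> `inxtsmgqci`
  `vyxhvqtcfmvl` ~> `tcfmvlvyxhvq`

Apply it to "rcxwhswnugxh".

The rule is to swap the front and back halves of the string.
Doing the same to "rcxwhswnugxh": "wnugxhrcxwhs".

wnugxhrcxwhs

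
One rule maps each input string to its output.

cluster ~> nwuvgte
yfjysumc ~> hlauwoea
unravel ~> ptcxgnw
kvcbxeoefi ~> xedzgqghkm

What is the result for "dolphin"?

qnrjkpf

Rule — shift every letter 2 places forward in the alphabet (wrapping around), then move the first character to the end.
Applying both steps to "dolphin": "fqnrjkp", then "qnrjkpf".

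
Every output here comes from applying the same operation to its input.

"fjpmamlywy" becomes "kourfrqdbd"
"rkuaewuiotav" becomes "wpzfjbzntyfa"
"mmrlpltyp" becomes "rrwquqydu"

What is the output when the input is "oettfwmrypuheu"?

The pattern: shift every letter 5 places forward in the alphabet (wrapping around).
Doing the same to "oettfwmrypuheu": "tjyykbrwduzmjz".

tjyykbrwduzmjz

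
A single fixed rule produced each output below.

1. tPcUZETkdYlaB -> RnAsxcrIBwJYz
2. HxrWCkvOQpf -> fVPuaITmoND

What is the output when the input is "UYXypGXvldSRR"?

The transformation: shift every letter 2 places backward in the alphabet (wrapping around), then flip the case of every letter.
On "UYXypGXvldSRR": the first step gives "SWVwnEVtjbQPP", and the second then gives "swvWNevTJBqpp".

swvWNevTJBqpp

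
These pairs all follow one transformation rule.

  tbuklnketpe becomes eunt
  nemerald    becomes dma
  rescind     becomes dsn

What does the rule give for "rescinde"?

Rule — move the last character to the front, then keep one character in every 3, starting at position 1 (positions 1st, 4th, 7th, ...).
Starting from "rescinde": after the first operation, "erescind"; after the second, "esn".

esn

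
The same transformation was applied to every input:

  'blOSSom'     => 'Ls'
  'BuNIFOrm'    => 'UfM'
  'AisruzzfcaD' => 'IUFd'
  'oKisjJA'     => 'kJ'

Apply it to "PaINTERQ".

The rule is to keep one character in every 3, starting at position 2 (positions 2nd, 5th, 8th, ...), then flip the case of every letter.
"PaINTERQ" → "aTQ" → "Atq".

Atq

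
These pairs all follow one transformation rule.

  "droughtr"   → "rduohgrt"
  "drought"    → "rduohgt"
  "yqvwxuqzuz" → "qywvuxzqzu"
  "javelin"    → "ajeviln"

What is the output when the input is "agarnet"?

garaent

In each case the input is transformed by: swap each adjacent pair of characters (1↔2, 3↔4, ...).
On "agarnet" that produces "garaent".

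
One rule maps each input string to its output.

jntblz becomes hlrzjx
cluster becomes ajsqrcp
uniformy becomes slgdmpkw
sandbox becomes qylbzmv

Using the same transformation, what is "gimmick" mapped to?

Looking at the pairs, the operation is to shift every letter 2 places backward in the alphabet (wrapping around).
So "gimmick" becomes "egkkgai".

egkkgai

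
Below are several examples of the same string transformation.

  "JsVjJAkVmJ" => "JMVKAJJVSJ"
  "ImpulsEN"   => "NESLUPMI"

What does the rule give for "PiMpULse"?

The rule is to reverse the string, then convert every letter to uppercase.
Working it through for "PiMpULse": intermediate "esLUpMiP", final "ESLUPMIP".

ESLUPMIP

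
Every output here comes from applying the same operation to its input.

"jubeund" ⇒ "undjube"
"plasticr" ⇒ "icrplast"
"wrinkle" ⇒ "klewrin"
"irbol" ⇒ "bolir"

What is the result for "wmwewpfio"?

fiowmwewp

The transformation: move the last 3 characters to the front (rotate right by 3).
For "wmwewpfio" the result is "fiowmwewp".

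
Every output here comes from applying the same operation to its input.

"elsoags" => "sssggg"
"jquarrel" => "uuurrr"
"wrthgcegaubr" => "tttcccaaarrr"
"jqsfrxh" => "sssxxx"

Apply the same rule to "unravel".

rrreee

Looking at the pairs, the operation is to keep one character in every 3, starting at position 3 (positions 3rd, 6th, 9th, ...), then repeat every character 3 times.
Starting from "unravel": after the first operation, "re"; after the second, "rrreee".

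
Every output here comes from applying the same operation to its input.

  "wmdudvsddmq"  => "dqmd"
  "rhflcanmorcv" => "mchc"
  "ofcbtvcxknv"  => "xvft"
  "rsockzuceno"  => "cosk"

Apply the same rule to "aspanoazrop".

The rule is to keep one character in every 3, starting at position 2 (positions 2nd, 5th, 8th, ...), then move the first 2 characters to the end (rotate left by 2).
Applying both steps to "aspanoazrop": "snzp", then "zpsn".

zpsn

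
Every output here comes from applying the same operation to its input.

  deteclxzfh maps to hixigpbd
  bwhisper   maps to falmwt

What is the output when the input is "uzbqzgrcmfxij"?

Rule — shift every letter 4 places forward in the alphabet (wrapping around), then delete the last 2 characters.
Working it through for "uzbqzgrcmfxij": intermediate "ydfudkvgqjbmn", final "ydfudkvgqjb".

ydfudkvgqjb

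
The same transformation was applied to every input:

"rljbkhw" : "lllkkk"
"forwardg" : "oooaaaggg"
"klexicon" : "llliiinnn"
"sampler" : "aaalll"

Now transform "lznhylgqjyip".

zzzyyyqqqiii

Looking at the pairs, the operation is to keep one character in every 3, starting at position 2 (positions 2nd, 5th, 8th, ...), then repeat every character 3 times.
"lznhylgqjyip" → "zyqi" → "zzzyyyqqqiii".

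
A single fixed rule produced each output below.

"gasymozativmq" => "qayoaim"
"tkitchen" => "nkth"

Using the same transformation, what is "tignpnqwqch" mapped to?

hinnwc

Each output is the input with this applied: move the last character to the front, then keep every other character starting from the first (positions 1st, 3rd, 5th, ...).
On "tignpnqwqch": the first step gives "htignpnqwqc", and the second then gives "hinnwc".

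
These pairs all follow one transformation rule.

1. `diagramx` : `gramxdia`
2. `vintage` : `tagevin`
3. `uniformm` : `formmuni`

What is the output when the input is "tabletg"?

letgtab

Rule — move the first 3 characters to the end (rotate left by 3).
On "tabletg" that produces "letgtab".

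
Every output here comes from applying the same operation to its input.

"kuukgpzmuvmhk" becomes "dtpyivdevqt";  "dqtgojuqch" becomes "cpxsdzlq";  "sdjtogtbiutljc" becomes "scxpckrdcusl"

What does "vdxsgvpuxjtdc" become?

Rule — shift every letter 9 places forward in the alphabet (wrapping around), then delete the first 2 characters.
"vdxsgvpuxjtdc" → "gbpeydgscml".
(Check on "kuukgpzmuvmhk": → "tddtpyivdevqt" → "dtpyivdevqt" ✓)

gbpeydgscml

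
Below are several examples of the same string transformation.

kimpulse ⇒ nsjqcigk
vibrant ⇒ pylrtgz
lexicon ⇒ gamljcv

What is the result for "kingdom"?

In each case the input is transformed by: move the first 3 characters to the end (rotate left by 3), then shift every letter 2 places backward in the alphabet (wrapping around).
"kingdom" → "gdomkin" → "ebmkigl".
(Check on "lexicon": → "iconlex" → "gamljcv" ✓)

ebmkigl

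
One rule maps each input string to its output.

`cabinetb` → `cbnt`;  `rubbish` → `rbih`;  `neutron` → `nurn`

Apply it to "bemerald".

bmrl

The transformation: keep every other character starting from the first (positions 1st, 3rd, 5th, ...).
For "bemerald" the result is "bmrl".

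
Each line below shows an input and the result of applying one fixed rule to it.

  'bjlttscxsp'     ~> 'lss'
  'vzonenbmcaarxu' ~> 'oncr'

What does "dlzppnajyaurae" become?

znyr

The transformation: keep one character in every 3, starting at position 3 (positions 3rd, 6th, 9th, ...).
For "dlzppnajyaurae" the result is "znyr".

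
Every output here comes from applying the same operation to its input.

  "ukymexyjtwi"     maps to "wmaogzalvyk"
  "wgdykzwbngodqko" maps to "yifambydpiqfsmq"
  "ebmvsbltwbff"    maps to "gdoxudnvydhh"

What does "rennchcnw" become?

tgppejepy

Each output is the input with this applied: shift every letter 2 places forward in the alphabet (wrapping around).
So "rennchcnw" becomes "tgppejepy".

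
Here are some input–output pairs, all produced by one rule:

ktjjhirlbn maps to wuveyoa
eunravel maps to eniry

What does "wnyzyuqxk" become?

mlhdkx

The transformation: delete the first 3 characters, then shift every letter 13 places forward in the alphabet (wrapping around) — i.e. ROT13.
Applying both steps to "wnyzyuqxk": "zyuqxk", then "mlhdkx".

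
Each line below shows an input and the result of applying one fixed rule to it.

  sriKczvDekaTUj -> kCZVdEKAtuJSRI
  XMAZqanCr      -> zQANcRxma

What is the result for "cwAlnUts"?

LNuTSCWa

The transformation: move the first 3 characters to the end (rotate left by 3), then flip the case of every letter.
For "cwAlnUts", step one produces "lnUtscwA"; step two turns that into "LNuTSCWa".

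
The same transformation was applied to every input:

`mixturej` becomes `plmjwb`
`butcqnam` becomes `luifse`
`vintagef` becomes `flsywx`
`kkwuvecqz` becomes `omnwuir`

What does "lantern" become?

What's happening: delete the first 2 characters, then shift every letter 8 places backward in the alphabet (wrapping around).
Working it through for "lantern": intermediate "ntern", final "flwjf".

flwjf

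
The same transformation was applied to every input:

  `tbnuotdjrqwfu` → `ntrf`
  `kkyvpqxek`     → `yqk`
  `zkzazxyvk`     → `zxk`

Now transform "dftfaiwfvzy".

The transformation: keep one character in every 3, starting at position 3 (positions 3rd, 6th, 9th, ...).
For "dftfaiwfvzy" the result is "tiv".

tiv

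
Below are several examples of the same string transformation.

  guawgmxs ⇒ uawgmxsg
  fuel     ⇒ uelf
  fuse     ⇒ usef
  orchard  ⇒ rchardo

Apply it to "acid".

Each output is the input with this applied: move the first character to the end.
Doing the same to "acid": "cida".

cida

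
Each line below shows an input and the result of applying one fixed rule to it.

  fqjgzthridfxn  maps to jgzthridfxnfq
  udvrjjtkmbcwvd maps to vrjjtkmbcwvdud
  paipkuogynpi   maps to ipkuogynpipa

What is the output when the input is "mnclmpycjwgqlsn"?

clmpycjwgqlsnmn

The pattern: move the first 2 characters to the end (rotate left by 2).
Applying that to "mnclmpycjwgqlsn" gives "clmpycjwgqlsnmn".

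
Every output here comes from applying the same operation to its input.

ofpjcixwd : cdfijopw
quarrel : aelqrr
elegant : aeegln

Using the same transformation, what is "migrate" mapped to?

aegimr

The transformation: sort the characters into alphabetical order, then delete the last character.
Applying both steps to "migrate": "aegimrt", then "aegimr".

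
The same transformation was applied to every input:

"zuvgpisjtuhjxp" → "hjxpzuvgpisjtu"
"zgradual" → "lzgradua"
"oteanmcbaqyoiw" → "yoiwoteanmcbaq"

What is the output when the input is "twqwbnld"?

In each case the input is transformed by: move the first 3 characters to the end (rotate left by 3), then swap the front and back halves of the string.
Applying both steps to "twqwbnld": "wbnldtwq", then "dtwqwbnl".
(Check on "oteanmcbaqyoiw": → "anmcbaqyoiwote" → "yoiwoteanmcbaq" ✓)

dtwqwbnl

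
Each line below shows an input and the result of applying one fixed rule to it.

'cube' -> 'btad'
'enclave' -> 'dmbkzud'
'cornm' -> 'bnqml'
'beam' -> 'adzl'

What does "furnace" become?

etqmzbd

Rule — shift every letter 1 place backward in the alphabet (wrapping around).
On "furnace" that produces "etqmzbd".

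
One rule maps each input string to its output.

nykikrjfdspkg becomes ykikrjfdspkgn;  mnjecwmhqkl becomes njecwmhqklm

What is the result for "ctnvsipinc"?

The transformation: move the first character to the end.
Applying that to "ctnvsipinc" gives "tnvsipincc".

tnvsipincc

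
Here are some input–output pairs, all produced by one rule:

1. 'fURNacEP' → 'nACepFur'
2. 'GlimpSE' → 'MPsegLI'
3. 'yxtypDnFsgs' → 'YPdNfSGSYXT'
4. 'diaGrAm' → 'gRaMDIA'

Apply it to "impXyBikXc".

What's happening: move the first 3 characters to the end (rotate left by 3), then flip the case of every letter.
On "impXyBikXc": the first step gives "XyBikXcimp", and the second then gives "xYbIKxCIMP".

xYbIKxCIMP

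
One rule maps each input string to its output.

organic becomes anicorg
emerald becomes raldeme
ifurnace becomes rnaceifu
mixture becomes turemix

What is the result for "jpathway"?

The rule is to move the first 3 characters to the end (rotate left by 3).
Applying that to "jpathway" gives "thwayjpa".

thwayjpa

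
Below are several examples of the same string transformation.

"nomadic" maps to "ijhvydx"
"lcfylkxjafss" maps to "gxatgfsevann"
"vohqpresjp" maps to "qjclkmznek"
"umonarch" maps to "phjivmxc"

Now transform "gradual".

bmvypvg

What's happening: shift every letter 5 places backward in the alphabet (wrapping around).
"gradual" → "bmvypvg".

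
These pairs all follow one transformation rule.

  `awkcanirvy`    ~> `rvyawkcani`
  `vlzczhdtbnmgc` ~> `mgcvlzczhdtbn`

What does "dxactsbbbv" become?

The transformation: move the last 3 characters to the front (rotate right by 3).
So "dxactsbbbv" becomes "bbvdxactsb".

bbvdxactsb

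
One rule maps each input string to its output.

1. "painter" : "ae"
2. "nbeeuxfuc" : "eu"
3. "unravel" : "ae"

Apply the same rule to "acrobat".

oa

What's happening: keep every other character starting from the second (positions 2nd, 4th, 6th, ...), then keep only the vowels.
For "acrobat", step one produces "coa"; step two turns that into "oa".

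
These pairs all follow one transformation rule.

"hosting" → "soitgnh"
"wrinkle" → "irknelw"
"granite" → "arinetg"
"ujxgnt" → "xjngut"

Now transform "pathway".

Rule — move the first character to the end, then swap each adjacent pair of characters (1↔2, 3↔4, ...).
On "pathway" that produces "tawhyap".

tawhyap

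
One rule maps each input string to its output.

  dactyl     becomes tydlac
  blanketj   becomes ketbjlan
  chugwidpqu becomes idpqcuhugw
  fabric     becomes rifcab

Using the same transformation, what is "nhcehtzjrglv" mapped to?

The pattern: swap the first and last characters, then swap the front and back halves of the string.
"nhcehtzjrglv" → "vhcehtzjrgln" → "zjrglnvhceht".

zjrglnvhceht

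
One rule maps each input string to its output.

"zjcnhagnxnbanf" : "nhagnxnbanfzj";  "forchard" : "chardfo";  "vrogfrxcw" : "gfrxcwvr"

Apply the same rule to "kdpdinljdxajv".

The rule is to move the first 2 characters to the end (rotate left by 2), then delete the first character.
Doing the same to "kdpdinljdxajv": "dinljdxajvkd".

dinljdxajvkd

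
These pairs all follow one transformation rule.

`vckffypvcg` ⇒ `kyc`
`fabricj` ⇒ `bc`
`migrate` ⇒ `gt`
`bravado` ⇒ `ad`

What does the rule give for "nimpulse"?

The transformation: keep one character in every 3, starting at position 3 (positions 3rd, 6th, 9th, ...).
Applying that to "nimpulse" gives "ml".

ml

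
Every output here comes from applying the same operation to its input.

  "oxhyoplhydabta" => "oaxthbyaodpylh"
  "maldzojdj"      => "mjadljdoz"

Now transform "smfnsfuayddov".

svmofdndsyfau

Each output is the input with this applied: take characters alternately from the front and the back (1st, last, 2nd, 2nd-last, ...).
"smfnsfuayddov" → "svmofdndsyfau".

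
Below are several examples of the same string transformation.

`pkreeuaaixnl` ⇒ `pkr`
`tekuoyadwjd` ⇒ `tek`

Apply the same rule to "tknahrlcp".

tkn

The pattern: keep only the first 3 characters.
For "tknahrlcp" the result is "tkn".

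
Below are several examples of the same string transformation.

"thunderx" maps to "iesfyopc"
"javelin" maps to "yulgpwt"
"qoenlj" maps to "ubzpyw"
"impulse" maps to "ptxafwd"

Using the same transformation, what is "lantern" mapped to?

ywlyepc

What's happening: move the last character to the front, then shift every letter 11 places forward in the alphabet (wrapping around).
Applying that to "lantern" gives "ywlyepc".
(Check on "qoenlj": → "jqoenl" → "ubzpyw" ✓)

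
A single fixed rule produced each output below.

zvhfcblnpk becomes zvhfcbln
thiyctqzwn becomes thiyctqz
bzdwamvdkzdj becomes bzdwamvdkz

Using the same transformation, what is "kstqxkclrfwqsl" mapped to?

kstqxkclrfwq

Looking at the pairs, the operation is to delete the last 2 characters.
On "kstqxkclrfwqsl" that produces "kstqxkclrfwq".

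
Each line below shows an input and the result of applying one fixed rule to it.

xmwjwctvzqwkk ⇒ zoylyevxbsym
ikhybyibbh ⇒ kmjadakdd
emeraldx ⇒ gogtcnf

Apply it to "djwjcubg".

flylewd

Rule — delete the last character, then shift every letter 2 places forward in the alphabet (wrapping around).
"djwjcubg" → "djwjcub" → "flylewd".
(Check on "xmwjwctvzqwkk": → "xmwjwctvzqwk" → "zoylyevxbsym" ✓)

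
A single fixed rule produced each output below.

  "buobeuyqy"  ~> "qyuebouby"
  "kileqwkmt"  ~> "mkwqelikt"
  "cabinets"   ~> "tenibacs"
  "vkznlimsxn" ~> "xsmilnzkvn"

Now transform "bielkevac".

In each case the input is transformed by: move the last character to the front, then reverse the string.
For "bielkevac" the result is "avekleibc".

avekleibc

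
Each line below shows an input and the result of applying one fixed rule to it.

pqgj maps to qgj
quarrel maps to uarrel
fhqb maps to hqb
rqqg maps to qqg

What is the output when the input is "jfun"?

fun

Rule — delete the first character.
Doing the same to "jfun": "fun".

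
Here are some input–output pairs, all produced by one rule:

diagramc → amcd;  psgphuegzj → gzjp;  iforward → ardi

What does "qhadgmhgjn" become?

gjnq

Rule — move the first character to the end, then keep only the last 4 characters.
Applying both steps to "qhadgmhgjn": "hadgmhgjnq", then "gjnq".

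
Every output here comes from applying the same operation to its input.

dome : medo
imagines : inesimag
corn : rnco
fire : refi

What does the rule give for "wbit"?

itwb

Looking at the pairs, the operation is to swap the front and back halves of the string.
So "wbit" becomes "itwb".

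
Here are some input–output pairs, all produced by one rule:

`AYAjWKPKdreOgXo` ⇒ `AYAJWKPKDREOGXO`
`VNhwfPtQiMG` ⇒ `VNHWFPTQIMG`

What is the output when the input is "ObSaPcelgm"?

The rule is to convert every letter to uppercase.
Applying that to "ObSaPcelgm" gives "OBSAPCELGM".

OBSAPCELGM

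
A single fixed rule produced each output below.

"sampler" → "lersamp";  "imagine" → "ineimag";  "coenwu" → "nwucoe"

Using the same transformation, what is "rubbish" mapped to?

ishrubb

What's happening: move the last 3 characters to the front (rotate right by 3).
So "rubbish" becomes "ishrubb".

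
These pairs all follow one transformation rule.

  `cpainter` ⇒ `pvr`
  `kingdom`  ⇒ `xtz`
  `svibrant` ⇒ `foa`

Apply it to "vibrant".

Each output is the input with this applied: shift every letter 13 places forward in the alphabet (wrapping around) — i.e. ROT13, then keep one character in every 3, starting at position 1 (positions 1st, 4th, 7th, ...).
On "vibrant": the first step gives "ivoenag", and the second then gives "ieg".

ieg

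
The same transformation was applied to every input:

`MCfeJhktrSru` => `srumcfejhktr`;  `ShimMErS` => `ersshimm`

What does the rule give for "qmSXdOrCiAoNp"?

onpqmsxdorcia

Rule — move the last 3 characters to the front (rotate right by 3), then convert every letter to lowercase.
Applying both steps to "qmSXdOrCiAoNp": "oNpqmSXdOrCiA", then "onpqmsxdorcia".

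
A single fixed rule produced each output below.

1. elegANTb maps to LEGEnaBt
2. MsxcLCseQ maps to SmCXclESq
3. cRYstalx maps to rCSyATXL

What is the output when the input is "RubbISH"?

In each case the input is transformed by: swap each adjacent pair of characters (1↔2, 3↔4, ...), then flip the case of every letter.
Applying that to "RubbISH" gives "UrBBsih".

UrBBsih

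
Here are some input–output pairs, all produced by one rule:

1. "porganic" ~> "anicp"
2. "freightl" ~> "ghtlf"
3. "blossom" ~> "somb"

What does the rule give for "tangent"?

entt

What's happening: move the first character to the end, then delete the first 3 characters.
For "tangent", step one produces "angentt"; step two turns that into "entt".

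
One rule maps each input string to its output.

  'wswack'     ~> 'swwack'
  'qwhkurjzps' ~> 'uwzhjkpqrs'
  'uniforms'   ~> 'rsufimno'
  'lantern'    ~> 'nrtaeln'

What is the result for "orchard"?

orracdh

Rule — sort the characters into alphabetical order, then move the last 3 characters to the front (rotate right by 3).
"orchard" → "acdhorr" → "orracdh".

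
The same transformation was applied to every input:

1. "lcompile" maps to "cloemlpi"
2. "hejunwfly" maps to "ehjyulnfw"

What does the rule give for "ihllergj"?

Looking at the pairs, the operation is to move the first character to the end, then take characters alternately from the front and the back (1st, last, 2nd, 2nd-last, ...).
Applying both steps to "ihllergj": "hllergji", then "hiljlger".

hiljlger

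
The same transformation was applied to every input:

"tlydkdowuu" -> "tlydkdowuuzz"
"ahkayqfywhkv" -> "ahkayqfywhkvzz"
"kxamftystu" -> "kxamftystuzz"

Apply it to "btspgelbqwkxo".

btspgelbqwkxozz

Looking at the pairs, the operation is to append "zz".
For "btspgelbqwkxo" the result is "btspgelbqwkxozz".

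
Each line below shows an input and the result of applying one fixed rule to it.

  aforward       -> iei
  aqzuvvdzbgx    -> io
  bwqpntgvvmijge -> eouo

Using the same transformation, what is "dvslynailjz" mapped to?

Rule — shift every letter 8 places forward in the alphabet (wrapping around), then keep only the vowels.
Starting from "dvslynailjz": after the first operation, "ldatgviqtrh"; after the second, "ai".

ai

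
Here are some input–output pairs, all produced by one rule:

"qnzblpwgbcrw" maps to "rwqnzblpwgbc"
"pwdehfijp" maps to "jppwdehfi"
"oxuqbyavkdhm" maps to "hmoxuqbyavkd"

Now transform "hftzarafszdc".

dchftzarafsz

The transformation: move the last 2 characters to the front (rotate right by 2).
So "hftzarafszdc" becomes "dchftzarafsz".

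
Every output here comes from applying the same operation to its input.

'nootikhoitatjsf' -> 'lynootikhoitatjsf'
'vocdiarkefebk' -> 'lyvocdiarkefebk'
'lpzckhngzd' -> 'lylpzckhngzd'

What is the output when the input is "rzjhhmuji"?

lyrzjhhmuji

Each output is the input with this applied: prepend "ly".
On "rzjhhmuji" that produces "lyrzjhhmuji".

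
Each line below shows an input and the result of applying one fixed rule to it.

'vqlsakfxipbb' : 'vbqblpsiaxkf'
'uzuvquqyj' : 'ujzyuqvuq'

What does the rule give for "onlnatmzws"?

The pattern: take characters alternately from the front and the back (1st, last, 2nd, 2nd-last, ...).
On "onlnatmzws" that produces "osnwlznmat".

osnwlznmat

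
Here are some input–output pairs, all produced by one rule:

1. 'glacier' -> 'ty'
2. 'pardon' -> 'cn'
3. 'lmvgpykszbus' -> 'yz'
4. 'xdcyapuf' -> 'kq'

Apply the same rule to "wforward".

js

Looking at the pairs, the operation is to shift every letter 13 places forward in the alphabet (wrapping around) — i.e. ROT13, then keep only the first 2 characters.
Starting from "wforward": after the first operation, "jsbejneq"; after the second, "js".
(Check on "pardon": → "cneqba" → "cn" ✓)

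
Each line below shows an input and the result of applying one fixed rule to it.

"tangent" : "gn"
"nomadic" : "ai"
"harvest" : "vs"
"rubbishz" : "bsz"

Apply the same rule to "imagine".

gn

The rule is to delete the first 2 characters, then keep every other character starting from the second (positions 2nd, 4th, 6th, ...).
On "imagine": the first step gives "agine", and the second then gives "gn".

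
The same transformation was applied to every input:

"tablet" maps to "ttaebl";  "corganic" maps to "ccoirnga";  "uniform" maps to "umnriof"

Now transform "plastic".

pcliats

Looking at the pairs, the operation is to take characters alternately from the front and the back (1st, last, 2nd, 2nd-last, ...).
Doing the same to "plastic": "pcliats".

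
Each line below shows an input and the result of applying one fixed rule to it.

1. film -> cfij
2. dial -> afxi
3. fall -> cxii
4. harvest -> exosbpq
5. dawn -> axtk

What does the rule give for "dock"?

The pattern: shift every letter 3 places backward in the alphabet (wrapping around).
For "dock" the result is "alzh".

alzh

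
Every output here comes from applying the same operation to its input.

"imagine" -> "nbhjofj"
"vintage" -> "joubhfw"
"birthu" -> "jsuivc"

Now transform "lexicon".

fyjdpom

What's happening: shift every letter 1 place forward in the alphabet (wrapping around), then move the first character to the end.
On "lexicon": the first step gives "mfyjdpo", and the second then gives "fyjdpom".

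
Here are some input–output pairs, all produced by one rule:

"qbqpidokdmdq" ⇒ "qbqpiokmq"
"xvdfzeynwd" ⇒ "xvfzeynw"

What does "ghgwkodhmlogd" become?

The transformation: remove every "d".
"ghgwkodhmlogd" → "ghgwkohmlog".

ghgwkohmlog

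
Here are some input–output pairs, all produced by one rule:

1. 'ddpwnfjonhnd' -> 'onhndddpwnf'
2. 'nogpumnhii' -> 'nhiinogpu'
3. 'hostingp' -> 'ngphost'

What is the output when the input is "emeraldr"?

ldremer

What's happening: swap the front and back halves of the string, then delete the first character.
Applying both steps to "emeraldr": "aldremer", then "ldremer".
(Check on "ddpwnfjonhnd": → "jonhndddpwnf" → "onhndddpwnf" ✓)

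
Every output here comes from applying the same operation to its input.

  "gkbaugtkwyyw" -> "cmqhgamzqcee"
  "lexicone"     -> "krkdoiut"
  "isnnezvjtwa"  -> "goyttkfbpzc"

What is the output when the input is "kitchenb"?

The transformation: shift every letter 6 places forward in the alphabet (wrapping around), then move the last character to the front.
For "kitchenb", step one produces "qozinkth"; step two turns that into "hqozinkt".

hqozinkt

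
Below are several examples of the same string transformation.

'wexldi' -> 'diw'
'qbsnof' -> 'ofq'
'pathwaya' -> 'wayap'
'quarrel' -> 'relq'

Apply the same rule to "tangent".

entt

In each case the input is transformed by: move the first character to the end, then delete the first 3 characters.
Applying both steps to "tangent": "angentt", then "entt".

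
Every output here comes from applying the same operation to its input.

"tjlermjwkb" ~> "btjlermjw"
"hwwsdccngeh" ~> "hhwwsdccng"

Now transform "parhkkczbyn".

nparhkkczb

The pattern: move the last 2 characters to the front (rotate right by 2), then delete the first character.
On "parhkkczbyn": the first step gives "ynparhkkczb", and the second then gives "nparhkkczb".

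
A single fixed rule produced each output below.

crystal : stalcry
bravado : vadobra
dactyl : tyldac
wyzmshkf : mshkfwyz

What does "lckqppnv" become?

Rule — move the first 3 characters to the end (rotate left by 3).
Applying that to "lckqppnv" gives "qppnvlck".

qppnvlck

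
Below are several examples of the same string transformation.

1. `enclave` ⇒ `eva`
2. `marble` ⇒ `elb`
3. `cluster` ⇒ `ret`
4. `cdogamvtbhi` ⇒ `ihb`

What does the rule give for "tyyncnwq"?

qwn

Rule — reverse the string, then keep only the first 3 characters.
For "tyyncnwq", step one produces "qwncnyyt"; step two turns that into "qwn".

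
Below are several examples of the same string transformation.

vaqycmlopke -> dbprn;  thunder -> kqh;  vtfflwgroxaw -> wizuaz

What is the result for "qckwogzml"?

fzjp

In each case the input is transformed by: keep every other character starting from the second (positions 2nd, 4th, 6th, ...), then shift every letter 3 places forward in the alphabet (wrapping around).
Starting from "qckwogzml": after the first operation, "cwgm"; after the second, "fzjp".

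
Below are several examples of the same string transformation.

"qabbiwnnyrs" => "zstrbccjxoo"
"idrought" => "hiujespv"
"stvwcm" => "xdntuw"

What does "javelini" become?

Rule — shift every letter 1 place forward in the alphabet (wrapping around), then move the last 3 characters to the front (rotate right by 3).
Working it through for "javelini": intermediate "kbwfmjoj", final "jojkbwfm".

jojkbwfm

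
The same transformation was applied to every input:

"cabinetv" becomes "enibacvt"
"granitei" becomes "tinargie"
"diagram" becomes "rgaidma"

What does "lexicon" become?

cixelno

What's happening: reverse the string, then move the first 2 characters to the end (rotate left by 2).
For "lexicon", step one produces "nocixel"; step two turns that into "cixelno".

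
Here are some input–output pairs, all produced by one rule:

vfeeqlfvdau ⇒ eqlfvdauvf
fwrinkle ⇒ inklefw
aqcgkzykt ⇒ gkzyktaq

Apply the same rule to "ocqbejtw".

bejtwoc

The rule is to move the first 3 characters to the end (rotate left by 3), then delete the last character.
For "ocqbejtw", step one produces "bejtwocq"; step two turns that into "bejtwoc".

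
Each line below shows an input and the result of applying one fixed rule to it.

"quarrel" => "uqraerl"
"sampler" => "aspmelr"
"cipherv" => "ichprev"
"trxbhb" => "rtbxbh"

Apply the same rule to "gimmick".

What's happening: swap each adjacent pair of characters (1↔2, 3↔4, ...).
So "gimmick" becomes "igmmcik".

igmmcik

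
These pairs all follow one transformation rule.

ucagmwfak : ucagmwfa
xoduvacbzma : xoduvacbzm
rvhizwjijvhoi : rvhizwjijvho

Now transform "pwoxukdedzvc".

pwoxukdedzv

Each output is the input with this applied: delete the last character.
So "pwoxukdedzvc" becomes "pwoxukdedzv".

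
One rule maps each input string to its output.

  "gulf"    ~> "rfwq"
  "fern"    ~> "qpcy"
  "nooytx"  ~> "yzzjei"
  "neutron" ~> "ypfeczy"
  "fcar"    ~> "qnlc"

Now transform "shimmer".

The transformation: shift every letter 11 places forward in the alphabet (wrapping around).
For "shimmer" the result is "dstxxpc".

dstxxpc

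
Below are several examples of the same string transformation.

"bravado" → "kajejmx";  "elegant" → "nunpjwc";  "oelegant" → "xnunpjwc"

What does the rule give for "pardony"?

The transformation: shift every letter 9 places forward in the alphabet (wrapping around).
On "pardony" that produces "yjamxwh".

yjamxwh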